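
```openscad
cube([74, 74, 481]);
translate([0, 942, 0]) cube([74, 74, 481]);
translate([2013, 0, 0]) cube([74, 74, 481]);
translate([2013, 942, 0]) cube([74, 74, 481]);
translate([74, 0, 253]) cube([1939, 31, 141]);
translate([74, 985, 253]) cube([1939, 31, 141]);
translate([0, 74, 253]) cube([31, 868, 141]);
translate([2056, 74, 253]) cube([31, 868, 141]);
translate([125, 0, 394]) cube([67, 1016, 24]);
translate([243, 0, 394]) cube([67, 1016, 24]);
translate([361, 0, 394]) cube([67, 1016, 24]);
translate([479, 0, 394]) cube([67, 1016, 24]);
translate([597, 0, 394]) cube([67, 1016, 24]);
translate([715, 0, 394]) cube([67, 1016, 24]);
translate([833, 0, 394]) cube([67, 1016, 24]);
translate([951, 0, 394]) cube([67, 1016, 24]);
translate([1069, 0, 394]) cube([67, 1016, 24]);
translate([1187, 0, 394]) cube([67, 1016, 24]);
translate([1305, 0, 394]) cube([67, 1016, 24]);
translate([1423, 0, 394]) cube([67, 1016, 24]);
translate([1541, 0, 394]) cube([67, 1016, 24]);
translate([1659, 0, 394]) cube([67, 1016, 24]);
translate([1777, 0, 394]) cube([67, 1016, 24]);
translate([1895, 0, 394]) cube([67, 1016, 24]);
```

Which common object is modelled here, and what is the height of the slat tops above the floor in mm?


A bed frame. The slat-top height is 418 mm.

Four posts, four rails, and a row of slats — a bed frame. Slats sit on the rails at z = 253 + 141 = 394; with slat thickness 24, the top is 418 mm.


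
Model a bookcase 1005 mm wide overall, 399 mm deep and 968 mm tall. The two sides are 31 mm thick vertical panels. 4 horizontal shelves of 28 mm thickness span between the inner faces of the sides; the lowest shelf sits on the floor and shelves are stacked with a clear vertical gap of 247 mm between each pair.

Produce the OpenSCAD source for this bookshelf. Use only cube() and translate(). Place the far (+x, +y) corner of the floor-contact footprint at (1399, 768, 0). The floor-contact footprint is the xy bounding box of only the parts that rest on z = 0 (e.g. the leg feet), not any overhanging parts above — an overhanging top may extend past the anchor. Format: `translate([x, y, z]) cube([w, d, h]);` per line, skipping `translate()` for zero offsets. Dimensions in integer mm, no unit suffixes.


translate([394, 369, 0]) cube([31, 399, 968]);
translate([1368, 369, 0]) cube([31, 399, 968]);
translate([425, 369, 0]) cube([943, 399, 28]);
translate([425, 369, 275]) cube([943, 399, 28]);
translate([425, 369, 550]) cube([943, 399, 28]);
translate([425, 369, 825]) cube([943, 399, 28]);


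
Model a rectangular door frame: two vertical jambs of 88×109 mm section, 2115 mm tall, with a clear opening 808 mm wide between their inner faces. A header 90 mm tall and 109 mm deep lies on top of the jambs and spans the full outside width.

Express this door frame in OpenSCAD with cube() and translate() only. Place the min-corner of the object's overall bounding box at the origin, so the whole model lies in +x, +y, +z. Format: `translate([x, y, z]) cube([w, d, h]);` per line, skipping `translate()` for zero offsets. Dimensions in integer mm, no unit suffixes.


cube([88, 109, 2115]);
translate([896, 0, 0]) cube([88, 109, 2115]);
translate([0, 0, 2115]) cube([984, 109, 90]);


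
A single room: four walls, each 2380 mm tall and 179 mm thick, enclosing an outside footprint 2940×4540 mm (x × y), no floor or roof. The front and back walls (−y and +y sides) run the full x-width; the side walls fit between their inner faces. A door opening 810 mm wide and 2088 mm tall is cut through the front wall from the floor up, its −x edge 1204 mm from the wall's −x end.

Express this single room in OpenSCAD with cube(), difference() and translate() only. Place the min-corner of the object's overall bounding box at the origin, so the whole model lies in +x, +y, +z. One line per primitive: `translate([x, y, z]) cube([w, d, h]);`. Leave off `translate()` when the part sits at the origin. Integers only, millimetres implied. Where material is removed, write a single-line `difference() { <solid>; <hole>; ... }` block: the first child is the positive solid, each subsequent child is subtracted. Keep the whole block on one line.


difference() { cube([2940, 179, 2380]); translate([1204, 0, 0]) cube([810, 179, 2088]); }
translate([0, 4361, 0]) cube([2940, 179, 2380]);
translate([0, 179, 0]) cube([179, 4182, 2380]);
translate([2761, 179, 0]) cube([179, 4182, 2380]);


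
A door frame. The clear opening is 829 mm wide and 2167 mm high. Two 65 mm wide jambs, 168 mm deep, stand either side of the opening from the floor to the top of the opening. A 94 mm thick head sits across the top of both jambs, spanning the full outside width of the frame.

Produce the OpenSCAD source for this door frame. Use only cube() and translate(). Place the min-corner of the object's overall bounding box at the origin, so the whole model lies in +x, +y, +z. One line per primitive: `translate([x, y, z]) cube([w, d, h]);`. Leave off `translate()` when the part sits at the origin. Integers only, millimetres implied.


cube([65, 168, 2167]);
translate([894, 0, 0]) cube([65, 168, 2167]);
translate([0, 0, 2167]) cube([959, 168, 94]);


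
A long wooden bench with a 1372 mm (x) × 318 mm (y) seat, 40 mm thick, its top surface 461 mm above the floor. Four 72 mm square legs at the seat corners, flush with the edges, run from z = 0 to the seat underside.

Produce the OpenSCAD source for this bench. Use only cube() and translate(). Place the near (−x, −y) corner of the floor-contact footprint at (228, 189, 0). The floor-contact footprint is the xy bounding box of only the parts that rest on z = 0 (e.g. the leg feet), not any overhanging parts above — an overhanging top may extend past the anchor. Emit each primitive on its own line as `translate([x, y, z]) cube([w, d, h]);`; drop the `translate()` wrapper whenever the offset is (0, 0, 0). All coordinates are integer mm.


translate([228, 189, 421]) cube([1372, 318, 40]);
translate([228, 189, 0]) cube([72, 72, 421]);
translate([228, 435, 0]) cube([72, 72, 421]);
translate([1528, 189, 0]) cube([72, 72, 421]);
translate([1528, 435, 0]) cube([72, 72, 421]);


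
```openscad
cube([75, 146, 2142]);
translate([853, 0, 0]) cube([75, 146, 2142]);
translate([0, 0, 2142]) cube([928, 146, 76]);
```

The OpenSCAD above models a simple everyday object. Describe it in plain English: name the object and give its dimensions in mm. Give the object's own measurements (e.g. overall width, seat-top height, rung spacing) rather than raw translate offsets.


A door frame. The clear opening is 778 mm wide and 2142 mm high. Two 75 mm wide jambs, 146 mm deep, stand either side of the opening from the floor to the top of the opening. A 76 mm thick head sits across the top of both jambs, spanning the full outside width of the frame.


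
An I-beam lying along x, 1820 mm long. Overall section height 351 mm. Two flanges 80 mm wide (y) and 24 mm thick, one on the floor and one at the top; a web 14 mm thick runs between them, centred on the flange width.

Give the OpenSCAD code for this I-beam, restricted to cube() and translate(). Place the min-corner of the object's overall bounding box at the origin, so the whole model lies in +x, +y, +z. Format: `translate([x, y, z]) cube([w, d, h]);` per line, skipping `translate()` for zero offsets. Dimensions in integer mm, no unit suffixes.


cube([1820, 80, 24]);
translate([0, 33, 24]) cube([1820, 14, 303]);
translate([0, 0, 327]) cube([1820, 80, 24]);


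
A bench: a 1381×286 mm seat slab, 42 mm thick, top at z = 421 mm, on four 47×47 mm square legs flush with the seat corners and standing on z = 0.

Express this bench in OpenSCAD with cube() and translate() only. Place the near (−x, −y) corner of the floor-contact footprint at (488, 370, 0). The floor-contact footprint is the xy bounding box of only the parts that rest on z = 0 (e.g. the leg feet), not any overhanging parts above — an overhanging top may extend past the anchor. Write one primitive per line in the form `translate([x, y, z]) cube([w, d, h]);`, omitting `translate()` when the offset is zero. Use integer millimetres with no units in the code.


translate([488, 370, 379]) cube([1381, 286, 42]);
translate([488, 370, 0]) cube([47, 47, 379]);
translate([488, 609, 0]) cube([47, 47, 379]);
translate([1822, 370, 0]) cube([47, 47, 379]);
translate([1822, 609, 0]) cube([47, 47, 379]);


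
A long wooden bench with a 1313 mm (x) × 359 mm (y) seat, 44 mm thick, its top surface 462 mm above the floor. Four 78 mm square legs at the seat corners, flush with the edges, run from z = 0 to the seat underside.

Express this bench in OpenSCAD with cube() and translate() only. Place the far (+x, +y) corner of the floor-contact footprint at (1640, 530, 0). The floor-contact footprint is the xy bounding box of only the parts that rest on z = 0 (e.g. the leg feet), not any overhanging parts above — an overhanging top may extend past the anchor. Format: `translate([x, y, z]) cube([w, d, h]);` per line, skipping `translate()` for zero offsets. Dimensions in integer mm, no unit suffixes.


translate([327, 171, 418]) cube([1313, 359, 44]);
translate([327, 171, 0]) cube([78, 78, 418]);
translate([327, 452, 0]) cube([78, 78, 418]);
translate([1562, 171, 0]) cube([78, 78, 418]);
translate([1562, 452, 0]) cube([78, 78, 418]);


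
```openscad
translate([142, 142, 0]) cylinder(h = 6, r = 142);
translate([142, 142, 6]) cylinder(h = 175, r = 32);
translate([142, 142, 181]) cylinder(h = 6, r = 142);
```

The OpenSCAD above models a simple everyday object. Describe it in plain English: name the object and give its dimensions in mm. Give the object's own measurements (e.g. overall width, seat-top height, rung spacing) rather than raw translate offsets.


A spool: two coaxial disc flanges of radius 142 mm and thickness 6 mm, joined by a core cylinder of radius 32 mm and height 175 mm. The lower flange rests on z = 0 and the three cylinders share a vertical axis.


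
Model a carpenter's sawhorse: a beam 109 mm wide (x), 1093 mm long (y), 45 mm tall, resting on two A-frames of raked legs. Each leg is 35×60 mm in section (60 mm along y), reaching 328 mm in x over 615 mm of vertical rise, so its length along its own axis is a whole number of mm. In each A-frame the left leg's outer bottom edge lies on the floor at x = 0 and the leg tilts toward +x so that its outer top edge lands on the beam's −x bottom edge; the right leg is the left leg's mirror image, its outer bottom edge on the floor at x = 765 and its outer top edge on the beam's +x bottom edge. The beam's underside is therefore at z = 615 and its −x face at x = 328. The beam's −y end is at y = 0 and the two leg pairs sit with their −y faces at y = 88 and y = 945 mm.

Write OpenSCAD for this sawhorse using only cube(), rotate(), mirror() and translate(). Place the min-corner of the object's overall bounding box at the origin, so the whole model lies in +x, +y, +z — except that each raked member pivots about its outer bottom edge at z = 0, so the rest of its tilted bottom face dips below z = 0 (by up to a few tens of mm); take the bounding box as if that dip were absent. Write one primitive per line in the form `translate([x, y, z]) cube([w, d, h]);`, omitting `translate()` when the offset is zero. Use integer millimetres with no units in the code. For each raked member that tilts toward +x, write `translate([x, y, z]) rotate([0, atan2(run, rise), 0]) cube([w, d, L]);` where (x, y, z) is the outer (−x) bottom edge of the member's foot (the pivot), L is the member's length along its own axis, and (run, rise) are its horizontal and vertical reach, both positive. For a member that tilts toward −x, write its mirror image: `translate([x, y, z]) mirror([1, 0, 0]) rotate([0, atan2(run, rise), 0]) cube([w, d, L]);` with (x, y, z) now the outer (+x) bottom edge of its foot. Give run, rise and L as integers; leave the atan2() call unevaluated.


translate([328, 0, 615]) cube([109, 1093, 45]);
translate([0, 88, 0]) rotate([0, atan2(328, 615), 0]) cube([35, 60, 697]);
translate([765, 88, 0]) mirror([1, 0, 0]) rotate([0, atan2(328, 615), 0]) cube([35, 60, 697]);
translate([0, 945, 0]) rotate([0, atan2(328, 615), 0]) cube([35, 60, 697]);
translate([765, 945, 0]) mirror([1, 0, 0]) rotate([0, atan2(328, 615), 0]) cube([35, 60, 697]);


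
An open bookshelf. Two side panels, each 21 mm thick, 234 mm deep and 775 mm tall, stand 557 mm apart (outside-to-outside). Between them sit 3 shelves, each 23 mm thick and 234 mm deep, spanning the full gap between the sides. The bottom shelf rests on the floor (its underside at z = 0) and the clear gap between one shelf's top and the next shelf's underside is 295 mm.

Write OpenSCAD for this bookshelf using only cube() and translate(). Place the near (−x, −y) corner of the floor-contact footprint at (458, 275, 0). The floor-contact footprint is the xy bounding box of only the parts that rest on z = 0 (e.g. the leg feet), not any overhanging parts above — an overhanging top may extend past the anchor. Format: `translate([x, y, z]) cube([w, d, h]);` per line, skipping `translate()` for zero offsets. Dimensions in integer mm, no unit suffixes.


translate([458, 275, 0]) cube([21, 234, 775]);
translate([994, 275, 0]) cube([21, 234, 775]);
translate([479, 275, 0]) cube([515, 234, 23]);
translate([479, 275, 318]) cube([515, 234, 23]);
translate([479, 275, 636]) cube([515, 234, 23]);


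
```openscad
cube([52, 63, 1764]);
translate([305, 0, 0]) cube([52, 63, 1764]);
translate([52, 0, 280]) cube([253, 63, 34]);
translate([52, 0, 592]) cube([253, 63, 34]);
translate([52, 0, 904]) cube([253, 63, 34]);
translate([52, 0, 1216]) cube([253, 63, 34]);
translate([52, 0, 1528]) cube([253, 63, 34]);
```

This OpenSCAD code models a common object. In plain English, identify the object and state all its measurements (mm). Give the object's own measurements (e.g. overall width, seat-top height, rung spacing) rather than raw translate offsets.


A straight ladder. Two 52×63 mm vertical rails, 1764 mm tall, stand 357 mm apart (outside-to-outside) with their front faces coplanar on the −y side. 5 rungs, each 63 mm deep and 34 mm tall, span between the inner faces of the rails, front faces flush with the rails. The lowest rung's underside is at z = 280 mm and rungs are spaced 312 mm apart (underside to underside).


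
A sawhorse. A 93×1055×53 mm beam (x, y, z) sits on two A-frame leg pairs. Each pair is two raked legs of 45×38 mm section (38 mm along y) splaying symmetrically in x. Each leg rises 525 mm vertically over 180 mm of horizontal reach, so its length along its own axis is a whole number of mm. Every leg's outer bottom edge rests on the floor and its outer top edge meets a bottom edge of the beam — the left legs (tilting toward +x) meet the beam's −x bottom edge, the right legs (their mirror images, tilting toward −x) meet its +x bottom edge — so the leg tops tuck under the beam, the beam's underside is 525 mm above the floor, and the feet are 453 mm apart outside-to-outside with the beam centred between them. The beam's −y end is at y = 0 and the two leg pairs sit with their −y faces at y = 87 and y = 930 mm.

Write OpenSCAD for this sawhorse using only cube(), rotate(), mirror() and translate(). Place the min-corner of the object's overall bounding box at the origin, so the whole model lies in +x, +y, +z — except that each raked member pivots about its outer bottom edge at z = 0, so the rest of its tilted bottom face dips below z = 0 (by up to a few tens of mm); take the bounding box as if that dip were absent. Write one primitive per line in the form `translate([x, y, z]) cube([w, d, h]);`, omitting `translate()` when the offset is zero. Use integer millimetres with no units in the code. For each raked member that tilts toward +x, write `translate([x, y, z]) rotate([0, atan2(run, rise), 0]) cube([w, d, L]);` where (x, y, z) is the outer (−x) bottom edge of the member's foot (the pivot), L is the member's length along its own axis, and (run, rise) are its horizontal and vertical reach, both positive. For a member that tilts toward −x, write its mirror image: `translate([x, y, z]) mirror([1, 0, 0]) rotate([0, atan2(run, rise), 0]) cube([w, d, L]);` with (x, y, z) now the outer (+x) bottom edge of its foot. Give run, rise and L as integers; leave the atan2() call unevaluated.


translate([180, 0, 525]) cube([93, 1055, 53]);
translate([0, 87, 0]) rotate([0, atan2(180, 525), 0]) cube([45, 38, 555]);
translate([453, 87, 0]) mirror([1, 0, 0]) rotate([0, atan2(180, 525), 0]) cube([45, 38, 555]);
translate([0, 930, 0]) rotate([0, atan2(180, 525), 0]) cube([45, 38, 555]);
translate([453, 930, 0]) mirror([1, 0, 0]) rotate([0, atan2(180, 525), 0]) cube([45, 38, 555]);


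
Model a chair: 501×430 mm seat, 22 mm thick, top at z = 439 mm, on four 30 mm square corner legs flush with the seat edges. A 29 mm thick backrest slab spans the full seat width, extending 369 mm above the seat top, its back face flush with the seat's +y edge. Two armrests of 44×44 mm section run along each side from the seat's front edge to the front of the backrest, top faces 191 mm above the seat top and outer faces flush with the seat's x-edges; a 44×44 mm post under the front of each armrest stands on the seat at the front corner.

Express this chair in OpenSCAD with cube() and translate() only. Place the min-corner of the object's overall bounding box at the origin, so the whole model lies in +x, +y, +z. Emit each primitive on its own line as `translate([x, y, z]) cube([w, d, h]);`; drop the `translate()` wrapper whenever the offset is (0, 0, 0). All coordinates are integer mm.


translate([0, 0, 417]) cube([501, 430, 22]);
cube([30, 30, 417]);
translate([471, 0, 0]) cube([30, 30, 417]);
translate([0, 400, 0]) cube([30, 30, 417]);
translate([471, 400, 0]) cube([30, 30, 417]);
translate([0, 401, 439]) cube([501, 29, 369]);
translate([0, 0, 586]) cube([44, 401, 44]);
translate([457, 0, 586]) cube([44, 401, 44]);
translate([0, 0, 439]) cube([44, 44, 147]);
translate([457, 0, 439]) cube([44, 44, 147]);


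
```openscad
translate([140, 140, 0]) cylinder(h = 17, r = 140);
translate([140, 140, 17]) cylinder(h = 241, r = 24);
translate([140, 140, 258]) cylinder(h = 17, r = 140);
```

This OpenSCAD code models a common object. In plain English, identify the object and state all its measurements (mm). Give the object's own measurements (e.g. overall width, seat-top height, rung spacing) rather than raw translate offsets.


A spool: two coaxial disc flanges of radius 140 mm and thickness 17 mm, joined by a core cylinder of radius 24 mm and height 241 mm. The lower flange rests on z = 0 and the three cylinders share a vertical axis.


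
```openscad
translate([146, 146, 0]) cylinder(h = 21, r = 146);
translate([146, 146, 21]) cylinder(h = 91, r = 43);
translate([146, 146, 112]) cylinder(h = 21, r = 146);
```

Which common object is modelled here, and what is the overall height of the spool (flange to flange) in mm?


A spool. The overall height is 133 mm.

Three coaxial cylinders, large–small–large — a spool. Two 21 mm flanges and a 91 mm core give 21 + 91 + 21 = 133 mm.


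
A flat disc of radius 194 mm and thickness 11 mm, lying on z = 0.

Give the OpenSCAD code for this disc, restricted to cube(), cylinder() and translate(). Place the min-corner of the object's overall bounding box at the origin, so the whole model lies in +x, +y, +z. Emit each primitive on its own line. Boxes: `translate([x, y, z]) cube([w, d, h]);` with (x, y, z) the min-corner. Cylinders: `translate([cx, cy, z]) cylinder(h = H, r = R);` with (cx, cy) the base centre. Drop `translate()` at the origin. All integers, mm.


translate([194, 194, 0]) cylinder(h = 11, r = 194);


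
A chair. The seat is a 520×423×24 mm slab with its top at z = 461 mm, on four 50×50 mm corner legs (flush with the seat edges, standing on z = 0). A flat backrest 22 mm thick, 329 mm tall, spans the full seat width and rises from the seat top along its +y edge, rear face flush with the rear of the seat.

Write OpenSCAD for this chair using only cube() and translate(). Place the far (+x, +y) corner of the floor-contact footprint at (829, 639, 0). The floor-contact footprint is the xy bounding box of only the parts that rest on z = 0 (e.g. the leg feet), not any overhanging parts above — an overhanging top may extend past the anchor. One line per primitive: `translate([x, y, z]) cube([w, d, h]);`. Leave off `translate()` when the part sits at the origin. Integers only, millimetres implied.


translate([309, 216, 437]) cube([520, 423, 24]);
translate([309, 216, 0]) cube([50, 50, 437]);
translate([779, 216, 0]) cube([50, 50, 437]);
translate([309, 589, 0]) cube([50, 50, 437]);
translate([779, 589, 0]) cube([50, 50, 437]);
translate([309, 617, 461]) cube([520, 22, 329]);


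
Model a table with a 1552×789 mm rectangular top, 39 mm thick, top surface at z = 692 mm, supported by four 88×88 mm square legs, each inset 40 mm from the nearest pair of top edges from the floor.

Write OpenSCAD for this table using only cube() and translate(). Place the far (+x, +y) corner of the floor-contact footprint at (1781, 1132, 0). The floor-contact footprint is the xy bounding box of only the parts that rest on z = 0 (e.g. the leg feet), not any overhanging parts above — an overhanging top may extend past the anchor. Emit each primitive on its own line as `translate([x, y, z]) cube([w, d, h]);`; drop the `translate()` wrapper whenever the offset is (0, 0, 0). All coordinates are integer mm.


translate([269, 383, 653]) cube([1552, 789, 39]);
translate([309, 423, 0]) cube([88, 88, 653]);
translate([1693, 423, 0]) cube([88, 88, 653]);
translate([309, 1044, 0]) cube([88, 88, 653]);
translate([1693, 1044, 0]) cube([88, 88, 653]);


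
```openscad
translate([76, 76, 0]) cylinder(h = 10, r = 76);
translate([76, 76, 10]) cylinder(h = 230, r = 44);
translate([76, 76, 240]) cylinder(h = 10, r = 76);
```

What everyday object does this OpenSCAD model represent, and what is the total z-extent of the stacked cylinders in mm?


A spool. The overall height is 250 mm.

Three coaxial cylinders, large–small–large — a spool. Two 10 mm flanges and a 230 mm core give 10 + 230 + 10 = 250 mm.


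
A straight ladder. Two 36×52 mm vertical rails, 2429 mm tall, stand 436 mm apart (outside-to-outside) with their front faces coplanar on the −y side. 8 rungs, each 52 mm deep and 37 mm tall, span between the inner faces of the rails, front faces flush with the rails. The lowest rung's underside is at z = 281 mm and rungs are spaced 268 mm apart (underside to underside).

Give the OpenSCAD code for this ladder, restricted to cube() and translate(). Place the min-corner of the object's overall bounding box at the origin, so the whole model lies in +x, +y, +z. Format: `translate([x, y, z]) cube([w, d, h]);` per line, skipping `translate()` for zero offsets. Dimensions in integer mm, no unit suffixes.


// rung span = 436 - 2*36 = 364
// rung[k] z = 281 + k*268
cube([36, 52, 2429]);
translate([400, 0, 0]) cube([36, 52, 2429]);
translate([36, 0, 281]) cube([364, 52, 37]);
translate([36, 0, 549]) cube([364, 52, 37]);
translate([36, 0, 817]) cube([364, 52, 37]);
translate([36, 0, 1085]) cube([364, 52, 37]);
translate([36, 0, 1353]) cube([364, 52, 37]);
translate([36, 0, 1621]) cube([364, 52, 37]);
translate([36, 0, 1889]) cube([364, 52, 37]);
translate([36, 0, 2157]) cube([364, 52, 37]);


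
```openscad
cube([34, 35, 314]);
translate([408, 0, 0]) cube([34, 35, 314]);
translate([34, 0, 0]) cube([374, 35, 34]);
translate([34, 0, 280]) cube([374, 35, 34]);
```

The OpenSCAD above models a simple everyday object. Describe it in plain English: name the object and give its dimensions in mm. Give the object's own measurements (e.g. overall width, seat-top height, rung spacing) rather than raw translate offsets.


A rectangular picture frame lying in the x–z plane (depth along y). The opening is 374 mm wide (x) by 246 mm tall (z), surrounded by a border 34 mm wide on all four sides. The frame is 35 mm deep and is made of two full-height vertical stiles with two horizontal rails fitted between them.


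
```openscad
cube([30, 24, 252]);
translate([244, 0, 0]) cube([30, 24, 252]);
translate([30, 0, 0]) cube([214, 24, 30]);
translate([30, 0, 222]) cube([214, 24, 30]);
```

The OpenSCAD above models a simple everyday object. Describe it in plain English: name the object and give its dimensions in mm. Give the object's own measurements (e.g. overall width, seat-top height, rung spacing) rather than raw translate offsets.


A rectangular picture frame lying in the x–z plane (depth along y). The opening is 214 mm wide (x) by 192 mm tall (z), surrounded by a border 30 mm wide on all four sides. The frame is 24 mm deep and is made of two full-height vertical stiles with two horizontal rails fitted between them.


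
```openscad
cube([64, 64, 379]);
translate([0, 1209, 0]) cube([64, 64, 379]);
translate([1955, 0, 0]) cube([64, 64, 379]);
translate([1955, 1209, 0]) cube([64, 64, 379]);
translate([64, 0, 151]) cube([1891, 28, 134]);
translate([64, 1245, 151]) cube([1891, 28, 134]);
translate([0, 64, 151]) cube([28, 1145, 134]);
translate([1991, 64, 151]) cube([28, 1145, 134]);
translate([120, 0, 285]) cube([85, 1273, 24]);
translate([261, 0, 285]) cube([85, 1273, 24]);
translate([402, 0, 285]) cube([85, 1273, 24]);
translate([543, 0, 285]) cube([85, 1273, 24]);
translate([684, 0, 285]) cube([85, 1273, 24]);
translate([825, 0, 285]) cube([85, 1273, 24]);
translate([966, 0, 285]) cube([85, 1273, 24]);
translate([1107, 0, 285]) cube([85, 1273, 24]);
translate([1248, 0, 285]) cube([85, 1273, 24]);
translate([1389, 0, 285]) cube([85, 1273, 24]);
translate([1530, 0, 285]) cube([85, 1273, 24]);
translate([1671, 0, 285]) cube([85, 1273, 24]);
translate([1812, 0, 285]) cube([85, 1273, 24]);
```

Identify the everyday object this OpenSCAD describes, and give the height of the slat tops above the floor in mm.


A bed frame. The slat-top height is 309 mm.

Four posts, four rails, and a row of slats — a bed frame. Slats sit on the rails at z = 151 + 134 = 285; with slat thickness 24, the top is 309 mm.


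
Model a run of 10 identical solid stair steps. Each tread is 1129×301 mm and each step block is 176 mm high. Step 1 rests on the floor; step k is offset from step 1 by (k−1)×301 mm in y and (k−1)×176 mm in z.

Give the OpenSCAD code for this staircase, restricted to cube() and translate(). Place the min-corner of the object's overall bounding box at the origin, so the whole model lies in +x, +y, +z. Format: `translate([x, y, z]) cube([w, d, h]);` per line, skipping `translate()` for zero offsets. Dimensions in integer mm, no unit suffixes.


cube([1129, 301, 176]);
translate([0, 301, 176]) cube([1129, 301, 176]);
translate([0, 602, 352]) cube([1129, 301, 176]);
translate([0, 903, 528]) cube([1129, 301, 176]);
translate([0, 1204, 704]) cube([1129, 301, 176]);
translate([0, 1505, 880]) cube([1129, 301, 176]);
translate([0, 1806, 1056]) cube([1129, 301, 176]);
translate([0, 2107, 1232]) cube([1129, 301, 176]);
translate([0, 2408, 1408]) cube([1129, 301, 176]);
translate([0, 2709, 1584]) cube([1129, 301, 176]);


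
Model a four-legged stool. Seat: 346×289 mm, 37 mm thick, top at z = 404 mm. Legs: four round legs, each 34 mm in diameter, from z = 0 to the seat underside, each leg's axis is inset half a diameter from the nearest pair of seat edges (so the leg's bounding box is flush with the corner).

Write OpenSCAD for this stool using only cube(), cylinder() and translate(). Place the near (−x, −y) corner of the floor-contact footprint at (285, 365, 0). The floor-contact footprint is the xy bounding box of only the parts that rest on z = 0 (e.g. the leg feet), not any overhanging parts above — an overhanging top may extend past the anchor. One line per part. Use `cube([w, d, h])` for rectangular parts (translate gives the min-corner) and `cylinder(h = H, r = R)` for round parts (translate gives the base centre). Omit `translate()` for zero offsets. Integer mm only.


// leg_h = 404 - 37 = 367
translate([285, 365, 367]) cube([346, 289, 37]);
translate([302, 382, 0]) cylinder(h = 367, r = 17);
translate([614, 382, 0]) cylinder(h = 367, r = 17);
translate([302, 637, 0]) cylinder(h = 367, r = 17);
translate([614, 637, 0]) cylinder(h = 367, r = 17);


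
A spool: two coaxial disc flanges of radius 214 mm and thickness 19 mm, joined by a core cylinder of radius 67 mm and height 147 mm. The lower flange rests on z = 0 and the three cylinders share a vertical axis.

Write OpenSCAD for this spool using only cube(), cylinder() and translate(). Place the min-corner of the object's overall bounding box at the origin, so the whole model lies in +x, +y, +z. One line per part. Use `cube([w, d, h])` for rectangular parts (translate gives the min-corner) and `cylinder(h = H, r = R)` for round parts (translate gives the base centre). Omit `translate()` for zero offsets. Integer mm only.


translate([214, 214, 0]) cylinder(h = 19, r = 214);
translate([214, 214, 19]) cylinder(h = 147, r = 67);
translate([214, 214, 166]) cylinder(h = 19, r = 214);


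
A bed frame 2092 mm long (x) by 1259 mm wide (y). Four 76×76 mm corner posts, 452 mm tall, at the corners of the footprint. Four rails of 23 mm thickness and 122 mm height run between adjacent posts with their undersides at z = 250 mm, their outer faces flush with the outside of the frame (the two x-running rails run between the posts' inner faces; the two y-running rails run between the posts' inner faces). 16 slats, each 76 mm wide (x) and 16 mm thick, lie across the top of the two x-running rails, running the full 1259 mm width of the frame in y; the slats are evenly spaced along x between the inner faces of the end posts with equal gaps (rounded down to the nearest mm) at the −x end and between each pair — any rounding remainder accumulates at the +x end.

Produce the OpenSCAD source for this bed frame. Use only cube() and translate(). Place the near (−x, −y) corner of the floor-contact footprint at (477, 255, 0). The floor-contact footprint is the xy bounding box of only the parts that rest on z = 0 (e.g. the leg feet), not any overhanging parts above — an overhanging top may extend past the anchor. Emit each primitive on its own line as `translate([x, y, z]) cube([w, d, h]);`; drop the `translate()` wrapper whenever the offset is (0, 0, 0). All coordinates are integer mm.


translate([477, 255, 0]) cube([76, 76, 452]);
translate([477, 1438, 0]) cube([76, 76, 452]);
translate([2493, 255, 0]) cube([76, 76, 452]);
translate([2493, 1438, 0]) cube([76, 76, 452]);
translate([553, 255, 250]) cube([1940, 23, 122]);
translate([553, 1491, 250]) cube([1940, 23, 122]);
translate([477, 331, 250]) cube([23, 1107, 122]);
translate([2546, 331, 250]) cube([23, 1107, 122]);
translate([595, 255, 372]) cube([76, 1259, 16]);
translate([713, 255, 372]) cube([76, 1259, 16]);
translate([831, 255, 372]) cube([76, 1259, 16]);
translate([949, 255, 372]) cube([76, 1259, 16]);
translate([1067, 255, 372]) cube([76, 1259, 16]);
translate([1185, 255, 372]) cube([76, 1259, 16]);
translate([1303, 255, 372]) cube([76, 1259, 16]);
translate([1421, 255, 372]) cube([76, 1259, 16]);
translate([1539, 255, 372]) cube([76, 1259, 16]);
translate([1657, 255, 372]) cube([76, 1259, 16]);
translate([1775, 255, 372]) cube([76, 1259, 16]);
translate([1893, 255, 372]) cube([76, 1259, 16]);
translate([2011, 255, 372]) cube([76, 1259, 16]);
translate([2129, 255, 372]) cube([76, 1259, 16]);
translate([2247, 255, 372]) cube([76, 1259, 16]);
translate([2365, 255, 372]) cube([76, 1259, 16]);


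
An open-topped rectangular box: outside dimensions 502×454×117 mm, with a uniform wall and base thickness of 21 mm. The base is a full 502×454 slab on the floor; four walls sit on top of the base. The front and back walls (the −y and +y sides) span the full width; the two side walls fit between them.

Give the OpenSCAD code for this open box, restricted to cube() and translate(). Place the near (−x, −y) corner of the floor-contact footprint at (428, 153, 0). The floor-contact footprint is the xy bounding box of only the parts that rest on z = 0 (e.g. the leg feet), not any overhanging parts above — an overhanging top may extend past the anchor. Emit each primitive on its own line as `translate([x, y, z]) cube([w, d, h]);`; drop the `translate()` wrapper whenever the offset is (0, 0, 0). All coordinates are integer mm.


translate([428, 153, 0]) cube([502, 454, 21]);
translate([428, 153, 21]) cube([502, 21, 96]);
translate([428, 586, 21]) cube([502, 21, 96]);
translate([428, 174, 21]) cube([21, 412, 96]);
translate([909, 174, 21]) cube([21, 412, 96]);


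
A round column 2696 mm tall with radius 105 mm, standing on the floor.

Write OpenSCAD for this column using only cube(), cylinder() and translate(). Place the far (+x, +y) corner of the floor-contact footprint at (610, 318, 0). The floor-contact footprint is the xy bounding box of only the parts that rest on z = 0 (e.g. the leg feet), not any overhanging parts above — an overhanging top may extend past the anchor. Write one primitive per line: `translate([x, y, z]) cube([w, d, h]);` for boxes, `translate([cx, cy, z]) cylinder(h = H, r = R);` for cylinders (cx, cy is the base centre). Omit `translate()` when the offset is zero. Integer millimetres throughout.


translate([505, 213, 0]) cylinder(h = 2696, r = 105);


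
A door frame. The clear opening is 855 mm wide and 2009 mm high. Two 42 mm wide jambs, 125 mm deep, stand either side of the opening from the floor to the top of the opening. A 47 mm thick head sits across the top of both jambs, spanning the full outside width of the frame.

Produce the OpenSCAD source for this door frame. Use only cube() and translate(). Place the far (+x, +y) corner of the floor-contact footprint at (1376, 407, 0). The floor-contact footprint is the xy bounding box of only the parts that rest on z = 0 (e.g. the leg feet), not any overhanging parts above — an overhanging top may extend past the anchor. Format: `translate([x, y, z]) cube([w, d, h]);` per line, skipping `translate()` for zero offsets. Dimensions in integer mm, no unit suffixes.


translate([437, 282, 0]) cube([42, 125, 2009]);
translate([1334, 282, 0]) cube([42, 125, 2009]);
translate([437, 282, 2009]) cube([939, 125, 47]);


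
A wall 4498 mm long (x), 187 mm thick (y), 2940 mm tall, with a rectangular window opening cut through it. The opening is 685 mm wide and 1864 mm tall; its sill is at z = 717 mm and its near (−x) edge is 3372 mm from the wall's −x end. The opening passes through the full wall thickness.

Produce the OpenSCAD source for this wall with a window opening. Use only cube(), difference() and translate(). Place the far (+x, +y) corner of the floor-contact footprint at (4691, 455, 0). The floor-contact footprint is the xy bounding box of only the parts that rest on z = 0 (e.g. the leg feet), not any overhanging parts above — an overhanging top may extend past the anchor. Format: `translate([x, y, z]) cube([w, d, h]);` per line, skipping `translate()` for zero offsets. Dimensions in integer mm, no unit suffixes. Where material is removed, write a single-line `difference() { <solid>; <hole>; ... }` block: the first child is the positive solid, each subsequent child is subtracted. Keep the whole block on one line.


difference() { translate([193, 268, 0]) cube([4498, 187, 2940]); translate([3565, 268, 717]) cube([685, 187, 1864]); }


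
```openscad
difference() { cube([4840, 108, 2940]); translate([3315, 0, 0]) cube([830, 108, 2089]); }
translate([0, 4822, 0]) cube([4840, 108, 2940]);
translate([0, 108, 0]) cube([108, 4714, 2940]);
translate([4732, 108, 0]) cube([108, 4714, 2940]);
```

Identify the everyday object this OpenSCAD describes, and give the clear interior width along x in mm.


A single room. The interior width is 4624 mm.

Four walls enclosing a rectangle with a door in the front wall — a room. Outside width 4840 minus two 108 mm walls gives 4624 mm.


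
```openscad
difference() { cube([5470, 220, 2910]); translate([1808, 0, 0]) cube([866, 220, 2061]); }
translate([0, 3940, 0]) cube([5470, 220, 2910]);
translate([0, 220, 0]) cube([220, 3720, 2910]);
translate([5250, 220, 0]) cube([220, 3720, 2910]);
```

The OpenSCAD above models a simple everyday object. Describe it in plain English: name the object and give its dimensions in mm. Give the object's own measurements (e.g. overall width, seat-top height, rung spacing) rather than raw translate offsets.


A single room: four walls, each 2910 mm tall and 220 mm thick, enclosing an outside footprint 5470×4160 mm (x × y), no floor or roof. The front and back walls (−y and +y sides) run the full x-width; the side walls fit between their inner faces. A door opening 866 mm wide and 2061 mm tall is cut through the front wall from the floor up, its −x edge 1808 mm from the wall's −x end.


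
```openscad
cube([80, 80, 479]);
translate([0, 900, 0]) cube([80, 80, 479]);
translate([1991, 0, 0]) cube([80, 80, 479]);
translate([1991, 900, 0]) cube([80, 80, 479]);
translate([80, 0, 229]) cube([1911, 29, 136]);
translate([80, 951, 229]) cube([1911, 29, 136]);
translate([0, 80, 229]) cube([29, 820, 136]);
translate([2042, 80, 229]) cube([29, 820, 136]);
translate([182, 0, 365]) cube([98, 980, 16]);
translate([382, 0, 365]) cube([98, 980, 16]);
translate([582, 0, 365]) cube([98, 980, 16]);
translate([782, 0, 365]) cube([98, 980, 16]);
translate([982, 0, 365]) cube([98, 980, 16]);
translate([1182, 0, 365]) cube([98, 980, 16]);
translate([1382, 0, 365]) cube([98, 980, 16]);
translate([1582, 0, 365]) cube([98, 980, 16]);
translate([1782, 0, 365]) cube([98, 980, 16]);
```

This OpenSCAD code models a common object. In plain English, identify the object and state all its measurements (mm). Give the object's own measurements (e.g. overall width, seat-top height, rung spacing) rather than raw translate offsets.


A bed frame 2071 mm long (x) by 980 mm wide (y). Four 80×80 mm corner posts, 479 mm tall, at the corners of the footprint. Four rails of 29 mm thickness and 136 mm height run between adjacent posts with their undersides at z = 229 mm, their outer faces flush with the outside of the frame (the two x-running rails run between the posts' inner faces; the two y-running rails run between the posts' inner faces). 9 slats, each 98 mm wide (x) and 16 mm thick, lie across the top of the two x-running rails, running the full 980 mm width of the frame in y; along x they sit between the end posts with a 102 mm gap after the −x posts and between neighbouring slats, leaving 111 mm before the +x posts.


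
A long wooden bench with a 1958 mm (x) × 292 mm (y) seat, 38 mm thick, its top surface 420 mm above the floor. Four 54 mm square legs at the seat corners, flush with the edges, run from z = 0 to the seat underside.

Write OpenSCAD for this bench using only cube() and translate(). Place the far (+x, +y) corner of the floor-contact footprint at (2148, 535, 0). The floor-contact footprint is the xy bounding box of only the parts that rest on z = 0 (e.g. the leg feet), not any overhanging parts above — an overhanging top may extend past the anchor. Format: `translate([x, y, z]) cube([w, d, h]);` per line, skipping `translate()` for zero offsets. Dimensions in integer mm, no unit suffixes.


// leg_h = 420 − 38 = 382
translate([190, 243, 382]) cube([1958, 292, 38]);
translate([190, 243, 0]) cube([54, 54, 382]);
translate([190, 481, 0]) cube([54, 54, 382]);
translate([2094, 243, 0]) cube([54, 54, 382]);
translate([2094, 481, 0]) cube([54, 54, 382]);


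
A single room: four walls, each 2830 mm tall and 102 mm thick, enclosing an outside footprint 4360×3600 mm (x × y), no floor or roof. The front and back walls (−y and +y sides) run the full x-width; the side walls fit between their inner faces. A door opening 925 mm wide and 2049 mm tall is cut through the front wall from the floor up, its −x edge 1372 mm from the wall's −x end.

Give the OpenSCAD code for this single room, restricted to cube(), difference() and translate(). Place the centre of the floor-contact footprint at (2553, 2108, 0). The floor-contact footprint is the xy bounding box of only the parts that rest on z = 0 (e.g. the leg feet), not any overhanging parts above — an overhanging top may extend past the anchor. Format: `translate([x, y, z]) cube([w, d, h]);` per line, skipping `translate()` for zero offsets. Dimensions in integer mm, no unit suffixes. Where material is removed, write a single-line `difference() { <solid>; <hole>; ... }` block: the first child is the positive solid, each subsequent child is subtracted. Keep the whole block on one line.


difference() { translate([373, 308, 0]) cube([4360, 102, 2830]); translate([1745, 308, 0]) cube([925, 102, 2049]); }
translate([373, 3806, 0]) cube([4360, 102, 2830]);
translate([373, 410, 0]) cube([102, 3396, 2830]);
translate([4631, 410, 0]) cube([102, 3396, 2830]);
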